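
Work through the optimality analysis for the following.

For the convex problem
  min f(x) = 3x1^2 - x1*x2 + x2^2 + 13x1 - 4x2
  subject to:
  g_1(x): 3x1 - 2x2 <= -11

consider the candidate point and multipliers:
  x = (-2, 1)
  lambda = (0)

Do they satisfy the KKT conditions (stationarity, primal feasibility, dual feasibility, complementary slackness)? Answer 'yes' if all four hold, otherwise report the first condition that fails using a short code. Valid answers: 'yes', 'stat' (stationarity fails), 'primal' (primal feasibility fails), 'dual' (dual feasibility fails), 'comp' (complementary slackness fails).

Gradient of f: grad f(x) = Q x + c = (0, 0)
Constraint values g_i(x) = a_i^T x - b_i:
  g_1((-2, 1)) = 3
Stationarity residual: grad f(x) + sum_i lambda_i a_i = (0, 0)
  -> stationarity OK
Primal feasibility (all g_i <= 0): FAILS
Dual feasibility (all lambda_i >= 0): OK
Complementary slackness (lambda_i * g_i(x) = 0 for all i): OK

Verdict: the first failing condition is primal_feasibility -> primal.

primal


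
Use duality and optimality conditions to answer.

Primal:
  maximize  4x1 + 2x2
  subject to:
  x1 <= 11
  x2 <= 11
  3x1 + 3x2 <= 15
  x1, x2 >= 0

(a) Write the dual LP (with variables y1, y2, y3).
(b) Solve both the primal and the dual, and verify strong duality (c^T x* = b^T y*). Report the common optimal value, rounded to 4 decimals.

The standard primal-dual pair for 'max c^T x s.t. A x <= b, x >= 0' is:
  Dual:  min b^T y  s.t.  A^T y >= c,  y >= 0.

So the dual LP is:
  minimize  11y1 + 11y2 + 15y3
  subject to:
    y1 + 3y3 >= 4
    y2 + 3y3 >= 2
    y1, y2, y3 >= 0

Solving the primal: x* = (5, 0).
  primal value c^T x* = 20.
Solving the dual: y* = (0, 0, 1.3333).
  dual value b^T y* = 20.
Strong duality: c^T x* = b^T y*. Confirmed.

20


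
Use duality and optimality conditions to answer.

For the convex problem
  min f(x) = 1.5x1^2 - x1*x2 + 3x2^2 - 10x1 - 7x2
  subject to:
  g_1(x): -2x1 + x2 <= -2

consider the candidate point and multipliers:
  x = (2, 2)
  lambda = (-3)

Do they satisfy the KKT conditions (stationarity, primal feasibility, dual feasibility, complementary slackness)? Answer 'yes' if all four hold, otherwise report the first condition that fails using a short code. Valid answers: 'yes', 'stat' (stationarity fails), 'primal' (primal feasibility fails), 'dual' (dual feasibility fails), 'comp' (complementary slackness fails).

Gradient of f: grad f(x) = Q x + c = (-6, 3)
Constraint values g_i(x) = a_i^T x - b_i:
  g_1((2, 2)) = 0
Stationarity residual: grad f(x) + sum_i lambda_i a_i = (0, 0)
  -> stationarity OK
Primal feasibility (all g_i <= 0): OK
Dual feasibility (all lambda_i >= 0): FAILS
Complementary slackness (lambda_i * g_i(x) = 0 for all i): OK

Verdict: the first failing condition is dual_feasibility -> dual.

dual


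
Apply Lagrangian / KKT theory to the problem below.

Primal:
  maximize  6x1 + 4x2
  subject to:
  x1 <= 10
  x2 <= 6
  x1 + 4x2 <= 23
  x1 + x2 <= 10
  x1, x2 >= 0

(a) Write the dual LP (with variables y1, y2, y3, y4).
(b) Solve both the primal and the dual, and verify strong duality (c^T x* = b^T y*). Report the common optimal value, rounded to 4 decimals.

The standard primal-dual pair for 'max c^T x s.t. A x <= b, x >= 0' is:
  Dual:  min b^T y  s.t.  A^T y >= c,  y >= 0.

So the dual LP is:
  minimize  10y1 + 6y2 + 23y3 + 10y4
  subject to:
    y1 + y3 + y4 >= 6
    y2 + 4y3 + y4 >= 4
    y1, y2, y3, y4 >= 0

Solving the primal: x* = (10, 0).
  primal value c^T x* = 60.
Solving the dual: y* = (2, 0, 0, 4).
  dual value b^T y* = 60.
Strong duality: c^T x* = b^T y*. Confirmed.

60


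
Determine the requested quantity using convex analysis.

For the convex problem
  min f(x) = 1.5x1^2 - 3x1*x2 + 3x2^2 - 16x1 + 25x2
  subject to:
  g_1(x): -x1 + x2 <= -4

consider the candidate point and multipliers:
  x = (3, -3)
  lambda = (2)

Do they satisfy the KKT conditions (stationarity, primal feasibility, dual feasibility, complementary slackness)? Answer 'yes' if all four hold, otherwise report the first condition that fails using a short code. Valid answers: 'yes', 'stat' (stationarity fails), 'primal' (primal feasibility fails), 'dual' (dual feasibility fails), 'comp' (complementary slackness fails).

Gradient of f: grad f(x) = Q x + c = (2, -2)
Constraint values g_i(x) = a_i^T x - b_i:
  g_1((3, -3)) = -2
Stationarity residual: grad f(x) + sum_i lambda_i a_i = (0, 0)
  -> stationarity OK
Primal feasibility (all g_i <= 0): OK
Dual feasibility (all lambda_i >= 0): OK
Complementary slackness (lambda_i * g_i(x) = 0 for all i): FAILS

Verdict: the first failing condition is complementary_slackness -> comp.

comp


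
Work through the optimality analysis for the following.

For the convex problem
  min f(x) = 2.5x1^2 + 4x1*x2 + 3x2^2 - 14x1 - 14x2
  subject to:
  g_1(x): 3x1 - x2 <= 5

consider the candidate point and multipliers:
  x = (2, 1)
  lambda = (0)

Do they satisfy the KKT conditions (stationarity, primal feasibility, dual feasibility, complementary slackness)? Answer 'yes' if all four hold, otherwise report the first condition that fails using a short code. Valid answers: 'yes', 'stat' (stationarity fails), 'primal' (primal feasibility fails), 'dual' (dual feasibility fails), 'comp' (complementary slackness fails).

Gradient of f: grad f(x) = Q x + c = (0, 0)
Constraint values g_i(x) = a_i^T x - b_i:
  g_1((2, 1)) = 0
Stationarity residual: grad f(x) + sum_i lambda_i a_i = (0, 0)
  -> stationarity OK
Primal feasibility (all g_i <= 0): OK
Dual feasibility (all lambda_i >= 0): OK
Complementary slackness (lambda_i * g_i(x) = 0 for all i): OK

Verdict: yes, KKT holds.

yes


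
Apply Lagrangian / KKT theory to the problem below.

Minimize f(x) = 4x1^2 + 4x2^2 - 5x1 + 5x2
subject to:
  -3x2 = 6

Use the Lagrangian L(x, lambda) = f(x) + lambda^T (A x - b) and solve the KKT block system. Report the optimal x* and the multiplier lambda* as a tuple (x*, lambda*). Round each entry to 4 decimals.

Form the Lagrangian:
  L(x, lambda) = (1/2) x^T Q x + c^T x + lambda^T (A x - b)
Stationarity (grad_x L = 0): Q x + c + A^T lambda = 0.
Primal feasibility: A x = b.

This gives the KKT block system:
  [ Q   A^T ] [ x     ]   [-c ]
  [ A    0  ] [ lambda ] = [ b ]

Solving the linear system:
  x*      = (0.625, -2)
  lambda* = (-3.6667)
  f(x*)   = 4.4375

x* = (0.625, -2), lambda* = (-3.6667)


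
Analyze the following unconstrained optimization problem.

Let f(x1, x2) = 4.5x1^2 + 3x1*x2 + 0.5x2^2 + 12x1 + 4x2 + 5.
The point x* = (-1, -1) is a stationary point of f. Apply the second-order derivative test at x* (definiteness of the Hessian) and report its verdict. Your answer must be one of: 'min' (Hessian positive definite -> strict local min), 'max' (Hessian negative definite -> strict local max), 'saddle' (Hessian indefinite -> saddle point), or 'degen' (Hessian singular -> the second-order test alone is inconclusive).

Compute the Hessian H = grad^2 f:
  H = [[9, 3], [3, 1]]
Verify stationarity: grad f(x*) = H x* + g = (0, 0).
Eigenvalues of H: 0, 10.
H has a zero eigenvalue (singular; positive semidefinite but not definite), so H is neither positive definite, negative definite, nor indefinite. The second-order test alone is inconclusive -> degen.
(Indeed, f is constant along the null direction of H through x*, so x* is not a strict local extremum.)

degen


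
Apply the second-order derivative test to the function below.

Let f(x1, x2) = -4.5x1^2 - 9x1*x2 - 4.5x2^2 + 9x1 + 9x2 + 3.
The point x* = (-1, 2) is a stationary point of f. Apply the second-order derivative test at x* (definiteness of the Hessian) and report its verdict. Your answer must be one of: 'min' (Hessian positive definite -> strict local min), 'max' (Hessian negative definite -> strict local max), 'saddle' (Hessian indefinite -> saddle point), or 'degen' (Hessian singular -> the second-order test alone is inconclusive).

Compute the Hessian H = grad^2 f:
  H = [[-9, -9], [-9, -9]]
Verify stationarity: grad f(x*) = H x* + g = (0, 0).
Eigenvalues of H: -18, 0.
H has a zero eigenvalue (singular; negative semidefinite but not definite), so H is neither positive definite, negative definite, nor indefinite. The second-order test alone is inconclusive -> degen.
(Indeed, f is constant along the null direction of H through x*, so x* is not a strict local extremum.)

degen


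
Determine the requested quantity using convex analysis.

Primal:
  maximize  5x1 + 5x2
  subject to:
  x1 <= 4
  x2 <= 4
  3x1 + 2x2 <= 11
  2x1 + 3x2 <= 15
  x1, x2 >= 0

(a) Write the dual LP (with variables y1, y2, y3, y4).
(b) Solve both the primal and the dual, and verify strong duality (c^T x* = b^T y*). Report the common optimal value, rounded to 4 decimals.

The standard primal-dual pair for 'max c^T x s.t. A x <= b, x >= 0' is:
  Dual:  min b^T y  s.t.  A^T y >= c,  y >= 0.

So the dual LP is:
  minimize  4y1 + 4y2 + 11y3 + 15y4
  subject to:
    y1 + 3y3 + 2y4 >= 5
    y2 + 2y3 + 3y4 >= 5
    y1, y2, y3, y4 >= 0

Solving the primal: x* = (1, 4).
  primal value c^T x* = 25.
Solving the dual: y* = (0, 1.6667, 1.6667, 0).
  dual value b^T y* = 25.
Strong duality: c^T x* = b^T y*. Confirmed.

25


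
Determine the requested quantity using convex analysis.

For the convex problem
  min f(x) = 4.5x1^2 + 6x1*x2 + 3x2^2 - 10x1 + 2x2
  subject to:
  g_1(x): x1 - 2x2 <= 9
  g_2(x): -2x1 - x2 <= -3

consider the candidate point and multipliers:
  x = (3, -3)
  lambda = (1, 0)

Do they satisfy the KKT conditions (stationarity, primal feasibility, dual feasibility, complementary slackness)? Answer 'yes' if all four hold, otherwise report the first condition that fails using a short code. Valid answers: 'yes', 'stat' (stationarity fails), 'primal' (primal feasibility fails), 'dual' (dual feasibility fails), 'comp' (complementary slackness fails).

Gradient of f: grad f(x) = Q x + c = (-1, 2)
Constraint values g_i(x) = a_i^T x - b_i:
  g_1((3, -3)) = 0
  g_2((3, -3)) = 0
Stationarity residual: grad f(x) + sum_i lambda_i a_i = (0, 0)
  -> stationarity OK
Primal feasibility (all g_i <= 0): OK
Dual feasibility (all lambda_i >= 0): OK
Complementary slackness (lambda_i * g_i(x) = 0 for all i): OK

Verdict: yes, KKT holds.

yes


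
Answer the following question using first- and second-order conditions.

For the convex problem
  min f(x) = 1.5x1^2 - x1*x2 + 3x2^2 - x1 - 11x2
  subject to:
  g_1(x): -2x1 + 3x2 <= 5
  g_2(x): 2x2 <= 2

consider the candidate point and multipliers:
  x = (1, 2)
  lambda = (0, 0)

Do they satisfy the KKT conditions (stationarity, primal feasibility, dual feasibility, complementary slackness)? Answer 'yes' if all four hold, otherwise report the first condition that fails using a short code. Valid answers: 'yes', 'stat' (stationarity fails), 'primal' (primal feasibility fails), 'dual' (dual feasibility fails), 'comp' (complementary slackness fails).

Gradient of f: grad f(x) = Q x + c = (0, 0)
Constraint values g_i(x) = a_i^T x - b_i:
  g_1((1, 2)) = -1
  g_2((1, 2)) = 2
Stationarity residual: grad f(x) + sum_i lambda_i a_i = (0, 0)
  -> stationarity OK
Primal feasibility (all g_i <= 0): FAILS
Dual feasibility (all lambda_i >= 0): OK
Complementary slackness (lambda_i * g_i(x) = 0 for all i): OK

Verdict: the first failing condition is primal_feasibility -> primal.

primal


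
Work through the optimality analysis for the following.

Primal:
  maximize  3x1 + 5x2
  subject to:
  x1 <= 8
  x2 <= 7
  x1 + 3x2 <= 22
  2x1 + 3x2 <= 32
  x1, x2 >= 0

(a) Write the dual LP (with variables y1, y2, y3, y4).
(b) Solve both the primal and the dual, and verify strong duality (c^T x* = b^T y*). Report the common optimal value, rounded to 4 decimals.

The standard primal-dual pair for 'max c^T x s.t. A x <= b, x >= 0' is:
  Dual:  min b^T y  s.t.  A^T y >= c,  y >= 0.

So the dual LP is:
  minimize  8y1 + 7y2 + 22y3 + 32y4
  subject to:
    y1 + y3 + 2y4 >= 3
    y2 + 3y3 + 3y4 >= 5
    y1, y2, y3, y4 >= 0

Solving the primal: x* = (8, 4.6667).
  primal value c^T x* = 47.3333.
Solving the dual: y* = (1.3333, 0, 1.6667, 0).
  dual value b^T y* = 47.3333.
Strong duality: c^T x* = b^T y*. Confirmed.

47.3333


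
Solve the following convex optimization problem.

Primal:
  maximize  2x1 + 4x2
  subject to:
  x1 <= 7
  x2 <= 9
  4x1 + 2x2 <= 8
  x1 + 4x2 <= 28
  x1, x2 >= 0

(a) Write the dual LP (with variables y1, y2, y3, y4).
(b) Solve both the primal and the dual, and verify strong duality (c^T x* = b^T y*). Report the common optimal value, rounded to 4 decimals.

The standard primal-dual pair for 'max c^T x s.t. A x <= b, x >= 0' is:
  Dual:  min b^T y  s.t.  A^T y >= c,  y >= 0.

So the dual LP is:
  minimize  7y1 + 9y2 + 8y3 + 28y4
  subject to:
    y1 + 4y3 + y4 >= 2
    y2 + 2y3 + 4y4 >= 4
    y1, y2, y3, y4 >= 0

Solving the primal: x* = (0, 4).
  primal value c^T x* = 16.
Solving the dual: y* = (0, 0, 2, 0).
  dual value b^T y* = 16.
Strong duality: c^T x* = b^T y*. Confirmed.

16


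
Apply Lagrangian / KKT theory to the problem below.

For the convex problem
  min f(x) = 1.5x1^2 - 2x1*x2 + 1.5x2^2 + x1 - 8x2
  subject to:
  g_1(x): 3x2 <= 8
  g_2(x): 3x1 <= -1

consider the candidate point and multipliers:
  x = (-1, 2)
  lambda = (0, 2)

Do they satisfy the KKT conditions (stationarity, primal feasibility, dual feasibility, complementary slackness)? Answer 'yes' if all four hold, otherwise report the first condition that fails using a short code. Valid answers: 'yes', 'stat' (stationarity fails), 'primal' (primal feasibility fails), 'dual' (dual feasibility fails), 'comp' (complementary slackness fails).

Gradient of f: grad f(x) = Q x + c = (-6, 0)
Constraint values g_i(x) = a_i^T x - b_i:
  g_1((-1, 2)) = -2
  g_2((-1, 2)) = -2
Stationarity residual: grad f(x) + sum_i lambda_i a_i = (0, 0)
  -> stationarity OK
Primal feasibility (all g_i <= 0): OK
Dual feasibility (all lambda_i >= 0): OK
Complementary slackness (lambda_i * g_i(x) = 0 for all i): FAILS

Verdict: the first failing condition is complementary_slackness -> comp.

comp


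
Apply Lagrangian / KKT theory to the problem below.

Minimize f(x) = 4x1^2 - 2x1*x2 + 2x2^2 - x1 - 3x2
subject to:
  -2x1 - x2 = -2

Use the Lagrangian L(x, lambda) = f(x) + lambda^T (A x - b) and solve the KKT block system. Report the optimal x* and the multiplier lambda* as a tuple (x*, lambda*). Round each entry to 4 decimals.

Form the Lagrangian:
  L(x, lambda) = (1/2) x^T Q x + c^T x + lambda^T (A x - b)
Stationarity (grad_x L = 0): Q x + c + A^T lambda = 0.
Primal feasibility: A x = b.

This gives the KKT block system:
  [ Q   A^T ] [ x     ]   [-c ]
  [ A    0  ] [ lambda ] = [ b ]

Solving the linear system:
  x*      = (0.4688, 1.0625)
  lambda* = (0.3125)
  f(x*)   = -1.5156

x* = (0.4688, 1.0625), lambda* = (0.3125)


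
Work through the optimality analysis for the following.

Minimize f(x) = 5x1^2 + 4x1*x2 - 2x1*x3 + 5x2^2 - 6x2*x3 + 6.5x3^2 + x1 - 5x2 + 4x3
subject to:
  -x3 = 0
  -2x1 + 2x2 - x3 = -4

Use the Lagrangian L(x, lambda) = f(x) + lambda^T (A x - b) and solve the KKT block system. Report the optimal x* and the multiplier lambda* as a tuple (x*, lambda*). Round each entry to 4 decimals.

Form the Lagrangian:
  L(x, lambda) = (1/2) x^T Q x + c^T x + lambda^T (A x - b)
Stationarity (grad_x L = 0): Q x + c + A^T lambda = 0.
Primal feasibility: A x = b.

This gives the KKT block system:
  [ Q   A^T ] [ x     ]   [-c ]
  [ A    0  ] [ lambda ] = [ b ]

Solving the linear system:
  x*      = (1.1429, -0.8571, 0)
  lambda* = (2.3571, 4.5)
  f(x*)   = 11.7143

x* = (1.1429, -0.8571, 0), lambda* = (2.3571, 4.5)


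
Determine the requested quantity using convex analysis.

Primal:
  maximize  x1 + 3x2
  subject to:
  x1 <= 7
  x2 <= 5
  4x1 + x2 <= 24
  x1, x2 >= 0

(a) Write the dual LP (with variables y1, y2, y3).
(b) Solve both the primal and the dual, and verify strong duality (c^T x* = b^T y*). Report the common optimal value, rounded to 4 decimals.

The standard primal-dual pair for 'max c^T x s.t. A x <= b, x >= 0' is:
  Dual:  min b^T y  s.t.  A^T y >= c,  y >= 0.

So the dual LP is:
  minimize  7y1 + 5y2 + 24y3
  subject to:
    y1 + 4y3 >= 1
    y2 + y3 >= 3
    y1, y2, y3 >= 0

Solving the primal: x* = (4.75, 5).
  primal value c^T x* = 19.75.
Solving the dual: y* = (0, 2.75, 0.25).
  dual value b^T y* = 19.75.
Strong duality: c^T x* = b^T y*. Confirmed.

19.75


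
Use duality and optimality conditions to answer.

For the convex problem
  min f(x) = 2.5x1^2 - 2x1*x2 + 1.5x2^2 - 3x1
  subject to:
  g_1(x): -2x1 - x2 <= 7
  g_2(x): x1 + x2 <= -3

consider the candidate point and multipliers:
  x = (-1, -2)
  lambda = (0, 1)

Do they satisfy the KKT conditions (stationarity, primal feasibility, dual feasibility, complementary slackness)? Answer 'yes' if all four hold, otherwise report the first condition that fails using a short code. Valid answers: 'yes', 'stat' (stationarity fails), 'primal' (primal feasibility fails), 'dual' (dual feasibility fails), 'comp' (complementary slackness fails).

Gradient of f: grad f(x) = Q x + c = (-4, -4)
Constraint values g_i(x) = a_i^T x - b_i:
  g_1((-1, -2)) = -3
  g_2((-1, -2)) = 0
Stationarity residual: grad f(x) + sum_i lambda_i a_i = (-3, -3)
  -> stationarity FAILS
Primal feasibility (all g_i <= 0): OK
Dual feasibility (all lambda_i >= 0): OK
Complementary slackness (lambda_i * g_i(x) = 0 for all i): OK

Verdict: the first failing condition is stationarity -> stat.

stat


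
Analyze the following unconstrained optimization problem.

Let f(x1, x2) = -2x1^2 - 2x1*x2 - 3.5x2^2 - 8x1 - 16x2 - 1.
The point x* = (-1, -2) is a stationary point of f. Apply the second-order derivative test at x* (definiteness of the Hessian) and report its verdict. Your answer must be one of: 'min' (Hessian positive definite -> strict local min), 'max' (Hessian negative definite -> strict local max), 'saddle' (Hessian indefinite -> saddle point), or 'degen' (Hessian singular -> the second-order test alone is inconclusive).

Compute the Hessian H = grad^2 f:
  H = [[-4, -2], [-2, -7]]
Verify stationarity: grad f(x*) = H x* + g = (0, 0).
Eigenvalues of H: -8, -3.
Both eigenvalues < 0, so H is negative definite -> x* is a strict local max.

max


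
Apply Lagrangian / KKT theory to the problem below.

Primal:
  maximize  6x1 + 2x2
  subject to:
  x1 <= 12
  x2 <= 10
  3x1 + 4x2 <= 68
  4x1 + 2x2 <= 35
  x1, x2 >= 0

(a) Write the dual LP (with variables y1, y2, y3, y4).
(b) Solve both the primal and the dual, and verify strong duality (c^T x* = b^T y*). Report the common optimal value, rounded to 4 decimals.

The standard primal-dual pair for 'max c^T x s.t. A x <= b, x >= 0' is:
  Dual:  min b^T y  s.t.  A^T y >= c,  y >= 0.

So the dual LP is:
  minimize  12y1 + 10y2 + 68y3 + 35y4
  subject to:
    y1 + 3y3 + 4y4 >= 6
    y2 + 4y3 + 2y4 >= 2
    y1, y2, y3, y4 >= 0

Solving the primal: x* = (8.75, 0).
  primal value c^T x* = 52.5.
Solving the dual: y* = (0, 0, 0, 1.5).
  dual value b^T y* = 52.5.
Strong duality: c^T x* = b^T y*. Confirmed.

52.5


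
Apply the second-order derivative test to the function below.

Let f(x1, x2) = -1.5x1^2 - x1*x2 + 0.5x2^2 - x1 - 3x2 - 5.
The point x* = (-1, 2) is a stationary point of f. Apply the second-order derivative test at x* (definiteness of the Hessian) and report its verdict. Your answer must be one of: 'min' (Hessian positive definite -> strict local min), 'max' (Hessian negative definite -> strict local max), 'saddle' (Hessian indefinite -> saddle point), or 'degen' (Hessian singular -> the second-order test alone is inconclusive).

Compute the Hessian H = grad^2 f:
  H = [[-3, -1], [-1, 1]]
Verify stationarity: grad f(x*) = H x* + g = (0, 0).
Eigenvalues of H: -3.2361, 1.2361.
Eigenvalues have mixed signs, so H is indefinite -> x* is a saddle point.

saddle


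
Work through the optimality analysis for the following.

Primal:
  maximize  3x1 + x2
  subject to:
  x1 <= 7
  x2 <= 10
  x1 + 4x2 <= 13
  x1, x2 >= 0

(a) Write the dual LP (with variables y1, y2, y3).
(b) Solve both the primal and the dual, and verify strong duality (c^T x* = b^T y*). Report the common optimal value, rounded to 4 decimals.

The standard primal-dual pair for 'max c^T x s.t. A x <= b, x >= 0' is:
  Dual:  min b^T y  s.t.  A^T y >= c,  y >= 0.

So the dual LP is:
  minimize  7y1 + 10y2 + 13y3
  subject to:
    y1 + y3 >= 3
    y2 + 4y3 >= 1
    y1, y2, y3 >= 0

Solving the primal: x* = (7, 1.5).
  primal value c^T x* = 22.5.
Solving the dual: y* = (2.75, 0, 0.25).
  dual value b^T y* = 22.5.
Strong duality: c^T x* = b^T y*. Confirmed.

22.5


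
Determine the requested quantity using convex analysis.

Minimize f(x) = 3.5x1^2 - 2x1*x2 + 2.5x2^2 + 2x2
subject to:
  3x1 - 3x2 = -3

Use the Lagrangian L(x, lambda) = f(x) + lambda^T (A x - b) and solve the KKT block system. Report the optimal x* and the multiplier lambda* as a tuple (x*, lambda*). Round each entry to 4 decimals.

Form the Lagrangian:
  L(x, lambda) = (1/2) x^T Q x + c^T x + lambda^T (A x - b)
Stationarity (grad_x L = 0): Q x + c + A^T lambda = 0.
Primal feasibility: A x = b.

This gives the KKT block system:
  [ Q   A^T ] [ x     ]   [-c ]
  [ A    0  ] [ lambda ] = [ b ]

Solving the linear system:
  x*      = (-0.625, 0.375)
  lambda* = (1.7083)
  f(x*)   = 2.9375

x* = (-0.625, 0.375), lambda* = (1.7083)


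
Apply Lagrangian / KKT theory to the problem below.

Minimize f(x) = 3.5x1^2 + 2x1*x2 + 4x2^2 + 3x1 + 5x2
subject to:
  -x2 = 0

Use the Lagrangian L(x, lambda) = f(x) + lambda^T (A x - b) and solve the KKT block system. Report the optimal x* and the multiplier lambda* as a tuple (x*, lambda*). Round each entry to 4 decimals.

Form the Lagrangian:
  L(x, lambda) = (1/2) x^T Q x + c^T x + lambda^T (A x - b)
Stationarity (grad_x L = 0): Q x + c + A^T lambda = 0.
Primal feasibility: A x = b.

This gives the KKT block system:
  [ Q   A^T ] [ x     ]   [-c ]
  [ A    0  ] [ lambda ] = [ b ]

Solving the linear system:
  x*      = (-0.4286, 0)
  lambda* = (4.1429)
  f(x*)   = -0.6429

x* = (-0.4286, 0), lambda* = (4.1429)


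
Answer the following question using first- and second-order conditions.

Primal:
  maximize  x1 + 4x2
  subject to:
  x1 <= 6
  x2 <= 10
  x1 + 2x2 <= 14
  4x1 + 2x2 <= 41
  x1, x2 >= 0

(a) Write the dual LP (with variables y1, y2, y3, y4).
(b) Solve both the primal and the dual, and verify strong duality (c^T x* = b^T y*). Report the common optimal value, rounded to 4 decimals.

The standard primal-dual pair for 'max c^T x s.t. A x <= b, x >= 0' is:
  Dual:  min b^T y  s.t.  A^T y >= c,  y >= 0.

So the dual LP is:
  minimize  6y1 + 10y2 + 14y3 + 41y4
  subject to:
    y1 + y3 + 4y4 >= 1
    y2 + 2y3 + 2y4 >= 4
    y1, y2, y3, y4 >= 0

Solving the primal: x* = (0, 7).
  primal value c^T x* = 28.
Solving the dual: y* = (0, 0, 2, 0).
  dual value b^T y* = 28.
Strong duality: c^T x* = b^T y*. Confirmed.

28


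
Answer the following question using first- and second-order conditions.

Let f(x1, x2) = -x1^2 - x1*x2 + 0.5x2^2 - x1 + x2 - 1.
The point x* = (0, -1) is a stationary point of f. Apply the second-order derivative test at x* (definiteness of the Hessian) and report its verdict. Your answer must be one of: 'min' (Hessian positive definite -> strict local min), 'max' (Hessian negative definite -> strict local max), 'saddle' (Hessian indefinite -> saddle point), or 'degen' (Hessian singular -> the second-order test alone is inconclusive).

Compute the Hessian H = grad^2 f:
  H = [[-2, -1], [-1, 1]]
Verify stationarity: grad f(x*) = H x* + g = (0, 0).
Eigenvalues of H: -2.3028, 1.3028.
Eigenvalues have mixed signs, so H is indefinite -> x* is a saddle point.

saddle


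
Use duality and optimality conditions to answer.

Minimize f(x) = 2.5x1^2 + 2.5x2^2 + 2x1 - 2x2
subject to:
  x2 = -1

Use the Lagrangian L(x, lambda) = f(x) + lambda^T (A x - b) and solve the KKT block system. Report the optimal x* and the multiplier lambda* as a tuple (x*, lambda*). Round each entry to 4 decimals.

Form the Lagrangian:
  L(x, lambda) = (1/2) x^T Q x + c^T x + lambda^T (A x - b)
Stationarity (grad_x L = 0): Q x + c + A^T lambda = 0.
Primal feasibility: A x = b.

This gives the KKT block system:
  [ Q   A^T ] [ x     ]   [-c ]
  [ A    0  ] [ lambda ] = [ b ]

Solving the linear system:
  x*      = (-0.4, -1)
  lambda* = (7)
  f(x*)   = 4.1

x* = (-0.4, -1), lambda* = (7)


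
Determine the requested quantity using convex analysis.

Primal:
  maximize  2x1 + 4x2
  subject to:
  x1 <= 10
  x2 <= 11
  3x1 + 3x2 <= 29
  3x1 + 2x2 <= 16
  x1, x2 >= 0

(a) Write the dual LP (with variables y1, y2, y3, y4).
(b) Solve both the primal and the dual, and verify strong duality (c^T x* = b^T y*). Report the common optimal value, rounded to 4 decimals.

The standard primal-dual pair for 'max c^T x s.t. A x <= b, x >= 0' is:
  Dual:  min b^T y  s.t.  A^T y >= c,  y >= 0.

So the dual LP is:
  minimize  10y1 + 11y2 + 29y3 + 16y4
  subject to:
    y1 + 3y3 + 3y4 >= 2
    y2 + 3y3 + 2y4 >= 4
    y1, y2, y3, y4 >= 0

Solving the primal: x* = (0, 8).
  primal value c^T x* = 32.
Solving the dual: y* = (0, 0, 0, 2).
  dual value b^T y* = 32.
Strong duality: c^T x* = b^T y*. Confirmed.

32


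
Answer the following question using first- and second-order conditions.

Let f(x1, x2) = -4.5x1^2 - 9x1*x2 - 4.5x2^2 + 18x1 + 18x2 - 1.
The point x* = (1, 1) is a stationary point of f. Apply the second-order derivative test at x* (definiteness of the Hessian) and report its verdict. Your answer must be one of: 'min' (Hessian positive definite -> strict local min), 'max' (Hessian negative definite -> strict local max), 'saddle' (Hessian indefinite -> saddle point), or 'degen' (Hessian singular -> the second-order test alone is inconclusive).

Compute the Hessian H = grad^2 f:
  H = [[-9, -9], [-9, -9]]
Verify stationarity: grad f(x*) = H x* + g = (0, 0).
Eigenvalues of H: -18, 0.
H has a zero eigenvalue (singular; negative semidefinite but not definite), so H is neither positive definite, negative definite, nor indefinite. The second-order test alone is inconclusive -> degen.
(Indeed, f is constant along the null direction of H through x*, so x* is not a strict local extremum.)

degen


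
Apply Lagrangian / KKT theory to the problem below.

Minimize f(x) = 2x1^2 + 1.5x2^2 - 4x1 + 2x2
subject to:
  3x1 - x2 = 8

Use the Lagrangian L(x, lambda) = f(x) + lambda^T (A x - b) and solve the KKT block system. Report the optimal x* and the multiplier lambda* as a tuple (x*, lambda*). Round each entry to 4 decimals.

Form the Lagrangian:
  L(x, lambda) = (1/2) x^T Q x + c^T x + lambda^T (A x - b)
Stationarity (grad_x L = 0): Q x + c + A^T lambda = 0.
Primal feasibility: A x = b.

This gives the KKT block system:
  [ Q   A^T ] [ x     ]   [-c ]
  [ A    0  ] [ lambda ] = [ b ]

Solving the linear system:
  x*      = (2.2581, -1.2258)
  lambda* = (-1.6774)
  f(x*)   = 0.9677

x* = (2.2581, -1.2258), lambda* = (-1.6774)


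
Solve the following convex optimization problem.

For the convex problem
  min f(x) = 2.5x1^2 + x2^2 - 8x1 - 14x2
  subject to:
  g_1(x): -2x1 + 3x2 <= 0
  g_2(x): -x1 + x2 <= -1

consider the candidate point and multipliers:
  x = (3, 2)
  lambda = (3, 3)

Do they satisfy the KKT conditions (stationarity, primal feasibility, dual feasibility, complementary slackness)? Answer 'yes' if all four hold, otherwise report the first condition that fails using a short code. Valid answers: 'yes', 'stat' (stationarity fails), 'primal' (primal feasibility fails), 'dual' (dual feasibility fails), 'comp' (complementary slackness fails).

Gradient of f: grad f(x) = Q x + c = (7, -10)
Constraint values g_i(x) = a_i^T x - b_i:
  g_1((3, 2)) = 0
  g_2((3, 2)) = 0
Stationarity residual: grad f(x) + sum_i lambda_i a_i = (-2, 2)
  -> stationarity FAILS
Primal feasibility (all g_i <= 0): OK
Dual feasibility (all lambda_i >= 0): OK
Complementary slackness (lambda_i * g_i(x) = 0 for all i): OK

Verdict: the first failing condition is stationarity -> stat.

stat


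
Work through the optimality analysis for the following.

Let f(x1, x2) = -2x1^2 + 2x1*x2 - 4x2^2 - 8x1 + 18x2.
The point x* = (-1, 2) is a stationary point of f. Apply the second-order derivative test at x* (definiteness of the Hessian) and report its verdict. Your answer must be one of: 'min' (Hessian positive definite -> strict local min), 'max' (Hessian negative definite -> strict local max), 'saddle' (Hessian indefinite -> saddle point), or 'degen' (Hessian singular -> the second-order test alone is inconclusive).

Compute the Hessian H = grad^2 f:
  H = [[-4, 2], [2, -8]]
Verify stationarity: grad f(x*) = H x* + g = (0, 0).
Eigenvalues of H: -8.8284, -3.1716.
Both eigenvalues < 0, so H is negative definite -> x* is a strict local max.

max


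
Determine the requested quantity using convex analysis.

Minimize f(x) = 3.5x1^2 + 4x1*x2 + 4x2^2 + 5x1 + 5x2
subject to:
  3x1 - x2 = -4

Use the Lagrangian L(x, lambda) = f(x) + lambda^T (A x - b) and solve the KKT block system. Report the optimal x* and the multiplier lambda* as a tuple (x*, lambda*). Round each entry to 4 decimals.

Form the Lagrangian:
  L(x, lambda) = (1/2) x^T Q x + c^T x + lambda^T (A x - b)
Stationarity (grad_x L = 0): Q x + c + A^T lambda = 0.
Primal feasibility: A x = b.

This gives the KKT block system:
  [ Q   A^T ] [ x     ]   [-c ]
  [ A    0  ] [ lambda ] = [ b ]

Solving the linear system:
  x*      = (-1.2816, 0.1553)
  lambda* = (1.1165)
  f(x*)   = -0.5825

x* = (-1.2816, 0.1553), lambda* = (1.1165)


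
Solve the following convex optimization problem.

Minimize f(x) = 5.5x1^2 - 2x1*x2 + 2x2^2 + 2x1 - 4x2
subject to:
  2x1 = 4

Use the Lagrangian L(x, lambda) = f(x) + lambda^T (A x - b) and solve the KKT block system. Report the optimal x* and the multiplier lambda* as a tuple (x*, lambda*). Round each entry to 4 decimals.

Form the Lagrangian:
  L(x, lambda) = (1/2) x^T Q x + c^T x + lambda^T (A x - b)
Stationarity (grad_x L = 0): Q x + c + A^T lambda = 0.
Primal feasibility: A x = b.

This gives the KKT block system:
  [ Q   A^T ] [ x     ]   [-c ]
  [ A    0  ] [ lambda ] = [ b ]

Solving the linear system:
  x*      = (2, 2)
  lambda* = (-10)
  f(x*)   = 18

x* = (2, 2), lambda* = (-10)


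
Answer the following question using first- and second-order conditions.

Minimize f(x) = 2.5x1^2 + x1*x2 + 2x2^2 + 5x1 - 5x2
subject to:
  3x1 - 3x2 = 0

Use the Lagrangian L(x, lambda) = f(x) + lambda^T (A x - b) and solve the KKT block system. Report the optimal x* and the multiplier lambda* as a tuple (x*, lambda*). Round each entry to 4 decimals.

Form the Lagrangian:
  L(x, lambda) = (1/2) x^T Q x + c^T x + lambda^T (A x - b)
Stationarity (grad_x L = 0): Q x + c + A^T lambda = 0.
Primal feasibility: A x = b.

This gives the KKT block system:
  [ Q   A^T ] [ x     ]   [-c ]
  [ A    0  ] [ lambda ] = [ b ]

Solving the linear system:
  x*      = (0, 0)
  lambda* = (-1.6667)
  f(x*)   = 0

x* = (0, 0), lambda* = (-1.6667)


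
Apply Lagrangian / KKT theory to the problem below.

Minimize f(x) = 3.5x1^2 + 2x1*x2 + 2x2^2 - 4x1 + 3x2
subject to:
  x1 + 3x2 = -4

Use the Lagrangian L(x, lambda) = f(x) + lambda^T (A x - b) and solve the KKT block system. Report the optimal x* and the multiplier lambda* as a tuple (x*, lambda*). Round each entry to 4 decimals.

Form the Lagrangian:
  L(x, lambda) = (1/2) x^T Q x + c^T x + lambda^T (A x - b)
Stationarity (grad_x L = 0): Q x + c + A^T lambda = 0.
Primal feasibility: A x = b.

This gives the KKT block system:
  [ Q   A^T ] [ x     ]   [-c ]
  [ A    0  ] [ lambda ] = [ b ]

Solving the linear system:
  x*      = (0.9636, -1.6545)
  lambda* = (0.5636)
  f(x*)   = -3.2818

x* = (0.9636, -1.6545), lambda* = (0.5636)


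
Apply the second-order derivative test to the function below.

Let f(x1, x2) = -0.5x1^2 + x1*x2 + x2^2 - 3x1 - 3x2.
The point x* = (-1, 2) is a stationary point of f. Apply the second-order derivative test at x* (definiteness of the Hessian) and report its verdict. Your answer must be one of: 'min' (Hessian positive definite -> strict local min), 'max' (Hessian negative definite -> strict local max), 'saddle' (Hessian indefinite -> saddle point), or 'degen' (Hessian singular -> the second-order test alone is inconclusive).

Compute the Hessian H = grad^2 f:
  H = [[-1, 1], [1, 2]]
Verify stationarity: grad f(x*) = H x* + g = (0, 0).
Eigenvalues of H: -1.3028, 2.3028.
Eigenvalues have mixed signs, so H is indefinite -> x* is a saddle point.

saddle


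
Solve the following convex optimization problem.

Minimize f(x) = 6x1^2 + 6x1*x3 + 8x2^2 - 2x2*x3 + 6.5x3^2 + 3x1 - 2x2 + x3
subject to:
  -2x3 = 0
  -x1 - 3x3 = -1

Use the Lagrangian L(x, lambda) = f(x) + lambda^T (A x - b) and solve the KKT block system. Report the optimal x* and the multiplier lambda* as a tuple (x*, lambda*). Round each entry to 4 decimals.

Form the Lagrangian:
  L(x, lambda) = (1/2) x^T Q x + c^T x + lambda^T (A x - b)
Stationarity (grad_x L = 0): Q x + c + A^T lambda = 0.
Primal feasibility: A x = b.

This gives the KKT block system:
  [ Q   A^T ] [ x     ]   [-c ]
  [ A    0  ] [ lambda ] = [ b ]

Solving the linear system:
  x*      = (1, 0.125, 0)
  lambda* = (-19.125, 15)
  f(x*)   = 8.875

x* = (1, 0.125, 0), lambda* = (-19.125, 15)


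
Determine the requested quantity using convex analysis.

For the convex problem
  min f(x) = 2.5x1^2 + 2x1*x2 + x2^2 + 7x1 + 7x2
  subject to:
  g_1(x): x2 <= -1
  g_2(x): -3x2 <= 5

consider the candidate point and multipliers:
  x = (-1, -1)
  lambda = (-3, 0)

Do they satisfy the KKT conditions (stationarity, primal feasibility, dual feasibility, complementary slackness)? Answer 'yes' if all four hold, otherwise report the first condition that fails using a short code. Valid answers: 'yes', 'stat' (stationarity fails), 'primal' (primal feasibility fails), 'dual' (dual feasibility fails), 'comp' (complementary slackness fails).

Gradient of f: grad f(x) = Q x + c = (0, 3)
Constraint values g_i(x) = a_i^T x - b_i:
  g_1((-1, -1)) = 0
  g_2((-1, -1)) = -2
Stationarity residual: grad f(x) + sum_i lambda_i a_i = (0, 0)
  -> stationarity OK
Primal feasibility (all g_i <= 0): OK
Dual feasibility (all lambda_i >= 0): FAILS
Complementary slackness (lambda_i * g_i(x) = 0 for all i): OK

Verdict: the first failing condition is dual_feasibility -> dual.

dual


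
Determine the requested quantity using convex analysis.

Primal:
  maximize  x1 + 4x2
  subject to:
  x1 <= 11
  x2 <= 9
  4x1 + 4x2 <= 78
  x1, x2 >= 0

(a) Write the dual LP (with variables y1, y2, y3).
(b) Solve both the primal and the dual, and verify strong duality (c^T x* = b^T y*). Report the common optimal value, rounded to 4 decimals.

The standard primal-dual pair for 'max c^T x s.t. A x <= b, x >= 0' is:
  Dual:  min b^T y  s.t.  A^T y >= c,  y >= 0.

So the dual LP is:
  minimize  11y1 + 9y2 + 78y3
  subject to:
    y1 + 4y3 >= 1
    y2 + 4y3 >= 4
    y1, y2, y3 >= 0

Solving the primal: x* = (10.5, 9).
  primal value c^T x* = 46.5.
Solving the dual: y* = (0, 3, 0.25).
  dual value b^T y* = 46.5.
Strong duality: c^T x* = b^T y*. Confirmed.

46.5


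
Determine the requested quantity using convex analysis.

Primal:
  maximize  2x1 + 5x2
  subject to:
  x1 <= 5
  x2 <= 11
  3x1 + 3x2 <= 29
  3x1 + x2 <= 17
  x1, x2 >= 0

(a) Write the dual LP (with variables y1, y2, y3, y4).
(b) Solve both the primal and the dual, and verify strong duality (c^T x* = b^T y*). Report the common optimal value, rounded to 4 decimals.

The standard primal-dual pair for 'max c^T x s.t. A x <= b, x >= 0' is:
  Dual:  min b^T y  s.t.  A^T y >= c,  y >= 0.

So the dual LP is:
  minimize  5y1 + 11y2 + 29y3 + 17y4
  subject to:
    y1 + 3y3 + 3y4 >= 2
    y2 + 3y3 + y4 >= 5
    y1, y2, y3, y4 >= 0

Solving the primal: x* = (0, 9.6667).
  primal value c^T x* = 48.3333.
Solving the dual: y* = (0, 0, 1.6667, 0).
  dual value b^T y* = 48.3333.
Strong duality: c^T x* = b^T y*. Confirmed.

48.3333


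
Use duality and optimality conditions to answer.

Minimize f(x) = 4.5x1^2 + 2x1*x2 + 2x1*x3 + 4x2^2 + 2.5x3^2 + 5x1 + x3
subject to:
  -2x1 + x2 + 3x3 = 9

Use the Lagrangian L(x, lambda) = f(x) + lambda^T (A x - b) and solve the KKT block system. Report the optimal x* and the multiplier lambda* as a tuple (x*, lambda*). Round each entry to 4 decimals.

Form the Lagrangian:
  L(x, lambda) = (1/2) x^T Q x + c^T x + lambda^T (A x - b)
Stationarity (grad_x L = 0): Q x + c + A^T lambda = 0.
Primal feasibility: A x = b.

This gives the KKT block system:
  [ Q   A^T ] [ x     ]   [-c ]
  [ A    0  ] [ lambda ] = [ b ]

Solving the linear system:
  x*      = (-1.5706, 0.6642, 1.7315)
  lambda* = (-2.1721)
  f(x*)   = 6.7138

x* = (-1.5706, 0.6642, 1.7315), lambda* = (-2.1721)


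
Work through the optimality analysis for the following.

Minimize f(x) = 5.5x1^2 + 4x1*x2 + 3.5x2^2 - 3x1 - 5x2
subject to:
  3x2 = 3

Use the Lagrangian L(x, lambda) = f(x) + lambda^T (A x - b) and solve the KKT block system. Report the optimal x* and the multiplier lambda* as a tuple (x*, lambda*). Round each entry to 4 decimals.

Form the Lagrangian:
  L(x, lambda) = (1/2) x^T Q x + c^T x + lambda^T (A x - b)
Stationarity (grad_x L = 0): Q x + c + A^T lambda = 0.
Primal feasibility: A x = b.

This gives the KKT block system:
  [ Q   A^T ] [ x     ]   [-c ]
  [ A    0  ] [ lambda ] = [ b ]

Solving the linear system:
  x*      = (-0.0909, 1)
  lambda* = (-0.5455)
  f(x*)   = -1.5455

x* = (-0.0909, 1), lambda* = (-0.5455)


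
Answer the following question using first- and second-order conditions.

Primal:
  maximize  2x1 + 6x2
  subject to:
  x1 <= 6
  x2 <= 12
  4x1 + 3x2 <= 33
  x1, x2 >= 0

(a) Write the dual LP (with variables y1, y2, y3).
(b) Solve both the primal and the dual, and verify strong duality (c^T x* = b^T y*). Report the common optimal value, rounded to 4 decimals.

The standard primal-dual pair for 'max c^T x s.t. A x <= b, x >= 0' is:
  Dual:  min b^T y  s.t.  A^T y >= c,  y >= 0.

So the dual LP is:
  minimize  6y1 + 12y2 + 33y3
  subject to:
    y1 + 4y3 >= 2
    y2 + 3y3 >= 6
    y1, y2, y3 >= 0

Solving the primal: x* = (0, 11).
  primal value c^T x* = 66.
Solving the dual: y* = (0, 0, 2).
  dual value b^T y* = 66.
Strong duality: c^T x* = b^T y*. Confirmed.

66


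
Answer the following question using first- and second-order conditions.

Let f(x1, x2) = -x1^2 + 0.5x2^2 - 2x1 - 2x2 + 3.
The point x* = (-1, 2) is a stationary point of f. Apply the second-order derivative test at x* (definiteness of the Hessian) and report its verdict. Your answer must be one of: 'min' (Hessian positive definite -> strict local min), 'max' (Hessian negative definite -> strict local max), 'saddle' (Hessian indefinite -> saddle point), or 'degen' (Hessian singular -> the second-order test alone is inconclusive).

Compute the Hessian H = grad^2 f:
  H = [[-2, 0], [0, 1]]
Verify stationarity: grad f(x*) = H x* + g = (0, 0).
Eigenvalues of H: -2, 1.
Eigenvalues have mixed signs, so H is indefinite -> x* is a saddle point.

saddle


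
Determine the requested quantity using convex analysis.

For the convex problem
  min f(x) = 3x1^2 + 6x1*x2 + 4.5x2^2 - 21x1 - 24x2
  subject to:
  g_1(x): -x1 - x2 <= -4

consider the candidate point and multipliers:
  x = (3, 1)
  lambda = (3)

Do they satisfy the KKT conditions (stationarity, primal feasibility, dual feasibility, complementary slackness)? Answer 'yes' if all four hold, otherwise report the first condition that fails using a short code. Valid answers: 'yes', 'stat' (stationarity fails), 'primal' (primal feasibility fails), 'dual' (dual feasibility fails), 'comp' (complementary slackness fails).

Gradient of f: grad f(x) = Q x + c = (3, 3)
Constraint values g_i(x) = a_i^T x - b_i:
  g_1((3, 1)) = 0
Stationarity residual: grad f(x) + sum_i lambda_i a_i = (0, 0)
  -> stationarity OK
Primal feasibility (all g_i <= 0): OK
Dual feasibility (all lambda_i >= 0): OK
Complementary slackness (lambda_i * g_i(x) = 0 for all i): OK

Verdict: yes, KKT holds.

yes


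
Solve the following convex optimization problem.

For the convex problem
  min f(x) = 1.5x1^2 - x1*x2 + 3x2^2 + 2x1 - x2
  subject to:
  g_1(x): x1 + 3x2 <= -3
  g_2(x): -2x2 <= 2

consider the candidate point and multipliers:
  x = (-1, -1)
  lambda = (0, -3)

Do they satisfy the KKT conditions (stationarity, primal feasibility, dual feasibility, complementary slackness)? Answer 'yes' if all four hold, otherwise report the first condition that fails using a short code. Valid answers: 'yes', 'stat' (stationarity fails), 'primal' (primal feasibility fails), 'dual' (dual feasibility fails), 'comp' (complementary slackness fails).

Gradient of f: grad f(x) = Q x + c = (0, -6)
Constraint values g_i(x) = a_i^T x - b_i:
  g_1((-1, -1)) = -1
  g_2((-1, -1)) = 0
Stationarity residual: grad f(x) + sum_i lambda_i a_i = (0, 0)
  -> stationarity OK
Primal feasibility (all g_i <= 0): OK
Dual feasibility (all lambda_i >= 0): FAILS
Complementary slackness (lambda_i * g_i(x) = 0 for all i): OK

Verdict: the first failing condition is dual_feasibility -> dual.

dual
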